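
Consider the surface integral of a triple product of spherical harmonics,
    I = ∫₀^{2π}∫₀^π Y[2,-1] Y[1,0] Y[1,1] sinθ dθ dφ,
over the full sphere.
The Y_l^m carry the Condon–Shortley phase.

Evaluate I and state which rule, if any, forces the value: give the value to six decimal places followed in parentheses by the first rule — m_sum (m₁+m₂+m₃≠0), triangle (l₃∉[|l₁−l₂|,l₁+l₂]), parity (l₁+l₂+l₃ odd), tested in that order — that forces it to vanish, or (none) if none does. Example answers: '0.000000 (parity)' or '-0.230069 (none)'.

Rules hold: Σm=0, L=4 even, 1≤1≤3.
N = 5·3·3 = 45
Δ = 2!·2!·0!/5! = 1/30
Racah Σ t=1..1: t=1:−1/1 = -1/1
⇒ 3j(2 1 1; 0 0 0)² = 2/15, sgn +1
Racah Σ t=1..1: t=1:−1/2 = -1/2
⇒ 3j(2 1 1; -1 0 1)² = 1/10, sgn -1
4πI² = N·(3j₀)²·(3jₘ)² = 3/5
I = -1·√(0.6/4π) = -0.21850969
No selection rule forces the value: the integral is nonzero (none).

-0.218510 (none)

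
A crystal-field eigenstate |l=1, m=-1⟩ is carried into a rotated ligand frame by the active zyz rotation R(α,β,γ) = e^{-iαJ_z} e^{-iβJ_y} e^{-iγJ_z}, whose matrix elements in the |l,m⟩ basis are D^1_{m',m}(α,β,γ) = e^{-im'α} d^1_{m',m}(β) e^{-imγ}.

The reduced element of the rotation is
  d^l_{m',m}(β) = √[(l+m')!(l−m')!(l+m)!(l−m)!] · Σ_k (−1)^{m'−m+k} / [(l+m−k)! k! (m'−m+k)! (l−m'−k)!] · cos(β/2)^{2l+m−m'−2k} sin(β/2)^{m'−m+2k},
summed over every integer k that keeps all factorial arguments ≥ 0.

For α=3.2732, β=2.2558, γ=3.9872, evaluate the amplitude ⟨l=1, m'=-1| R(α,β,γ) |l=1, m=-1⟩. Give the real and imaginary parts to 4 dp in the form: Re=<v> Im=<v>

First d^1_{-1,-1}(β=2.2558), then the phase factors e^{-i(-1)α} and e^{-i(-1)γ}:
c=cos(2.255800/2)=0.428558, s=sin(2.255800/2)=0.903514; N=√[1·2·1·2]=2.000000
k∈{0} keeps every argument non-negative
  k=0: (−1)^0·2.0000/(2)·0.4286^2·0.9035^0 = +0.183662
d^1_{-1,-1}(2.2558) = +0.183662
Attach z-rotation phases: D = e^{-i(-1)(3.2732)}·(+0.183662)·e^{-i(-1)(3.9872)} = +0.102728+0.152245i

Re=0.1027 Im=0.1522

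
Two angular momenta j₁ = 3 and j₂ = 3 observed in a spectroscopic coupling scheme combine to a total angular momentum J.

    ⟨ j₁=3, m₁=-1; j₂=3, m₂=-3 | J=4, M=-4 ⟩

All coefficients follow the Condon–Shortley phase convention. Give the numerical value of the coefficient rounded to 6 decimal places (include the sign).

+0.522233  (= +√(3/11))

triangle: 2!·4!·4!/11! = 1152/39916800
(j±m)!: 2!·4!·0!·6!·0!·8! = 1393459200
prefactor² = (2J+1)·Δ·N² = 3981312/11
  k=0: +1/(0!·2!·4!·0!·0!·4!) = 1/1152
Σ = 1/1152  ⇒  CG² = 3981312/11·(1/1152)² = 3/11
CG = +√(3/11) = +0.522233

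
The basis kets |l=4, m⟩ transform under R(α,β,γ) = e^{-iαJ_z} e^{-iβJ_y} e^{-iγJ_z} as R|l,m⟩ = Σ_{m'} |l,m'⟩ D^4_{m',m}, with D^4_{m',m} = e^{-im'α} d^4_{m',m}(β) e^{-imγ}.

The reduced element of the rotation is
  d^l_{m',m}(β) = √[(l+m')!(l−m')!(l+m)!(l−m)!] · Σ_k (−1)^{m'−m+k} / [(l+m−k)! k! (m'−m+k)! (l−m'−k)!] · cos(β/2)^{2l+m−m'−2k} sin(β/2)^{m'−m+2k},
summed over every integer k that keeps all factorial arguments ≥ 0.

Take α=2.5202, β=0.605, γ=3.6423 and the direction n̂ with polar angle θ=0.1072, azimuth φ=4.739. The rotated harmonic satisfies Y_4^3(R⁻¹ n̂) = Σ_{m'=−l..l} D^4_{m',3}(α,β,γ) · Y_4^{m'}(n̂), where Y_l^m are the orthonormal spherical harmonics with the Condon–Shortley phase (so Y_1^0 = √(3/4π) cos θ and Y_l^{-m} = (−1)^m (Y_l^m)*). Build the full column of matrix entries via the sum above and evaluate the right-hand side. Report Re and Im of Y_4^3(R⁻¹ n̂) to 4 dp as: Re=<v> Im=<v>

Re=0.0799 Im=0.2242

Need the full column D^4_{m',3} for m'=−4..4 at α=2.5202, β=0.6050, γ=3.6423.
cos(β/2)=0.954595, sin(β/2)=0.297908
d^4_{-4,3}: single k=7 term ⇒ +0.000562;  D = +0.000373-0.000421i
d^4_{-3,3}: k∈[6..7] ⇒ +0.004459 -0.000062 = +0.004397;  D = -0.004286+0.000980i
d^4_{-2,3}: k∈[5..6] ⇒ +0.022911 -0.000744 = +0.022168;  D = +0.020446+0.008565i
d^4_{-1,3}: k∈[4..5] ⇒ +0.086521 -0.005056 = +0.081465;  D = -0.042769-0.069335i
d^4_{0,3}: k∈[3..4] ⇒ +0.247973 -0.024151 = +0.223822;  D = -0.015359+0.223295i
d^4_{1,3}: k∈[2..3] ⇒ +0.533025 -0.086521 = +0.446504;  D = +0.284239-0.344345i
d^4_{2,3}: k∈[1..2] ⇒ +0.805154 -0.235248 = +0.569906;  D = -0.550849+0.146146i
d^4_{3,3}: k∈[0..1] ⇒ +0.689528 -0.470084 = +0.219444;  D = +0.205218+0.077727i
d^4_{4,3}: single k=0 term ⇒ -0.608639;  D = +0.337280+0.506639i
Y_4^{m'}(θ=0.1072,φ=4.739) and Σ D·Y over m':
  (+0.0004-0.0004i)·(+0.0001-0.0000i)  (-0.0043+0.0010i)·(-0.0001-0.0015i)  (+0.0204+0.0086i)·(-0.0226+0.0012i)  (-0.0428-0.0693i)·(+0.0052+0.1972i)  (-0.0154+0.2233i)·(+0.7983+0.0000i)  (+0.2842-0.3443i)·(-0.0052+0.1972i)  (-0.5508+0.1461i)·(-0.0226-0.0012i)  (+0.2052+0.0777i)·(+0.0001-0.0015i)  (+0.3373+0.5066i)·(+0.0001+0.0000i)
Y_4^3(R⁻¹ n̂) = +0.079937+0.224247i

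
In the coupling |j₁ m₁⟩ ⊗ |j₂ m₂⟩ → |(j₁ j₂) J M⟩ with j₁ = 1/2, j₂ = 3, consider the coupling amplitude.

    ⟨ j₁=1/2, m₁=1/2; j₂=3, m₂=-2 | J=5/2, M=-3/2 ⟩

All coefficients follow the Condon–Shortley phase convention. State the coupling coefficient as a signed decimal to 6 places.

triangle: 1!·0!·5!/7! = 120/5040
(j±m)!: 1!·0!·1!·5!·1!·4! = 2880
prefactor² = (2J+1)·Δ·N² = 2880/7
  k=0: +1/(0!·1!·0!·1!·0!·4!) = 1/24
Σ = 1/24  ⇒  CG² = 2880/7·(1/24)² = 5/7
CG = +√(5/7) = +0.845154

+0.845154  (= +√(5/7))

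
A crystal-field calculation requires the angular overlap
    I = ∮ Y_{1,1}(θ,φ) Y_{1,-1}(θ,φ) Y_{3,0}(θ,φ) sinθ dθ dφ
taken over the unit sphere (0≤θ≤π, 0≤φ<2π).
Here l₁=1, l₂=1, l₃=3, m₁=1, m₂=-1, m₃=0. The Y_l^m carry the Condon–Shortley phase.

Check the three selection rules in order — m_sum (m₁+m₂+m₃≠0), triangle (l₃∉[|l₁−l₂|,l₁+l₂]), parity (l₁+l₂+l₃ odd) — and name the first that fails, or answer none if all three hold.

azimuthal sum: 1 − 1 + 0 = 0  ✓
l₃ must lie in [0,2]; have l₃=3  ✗
L = 1 + 1 + 3 = 5 (odd)

triangle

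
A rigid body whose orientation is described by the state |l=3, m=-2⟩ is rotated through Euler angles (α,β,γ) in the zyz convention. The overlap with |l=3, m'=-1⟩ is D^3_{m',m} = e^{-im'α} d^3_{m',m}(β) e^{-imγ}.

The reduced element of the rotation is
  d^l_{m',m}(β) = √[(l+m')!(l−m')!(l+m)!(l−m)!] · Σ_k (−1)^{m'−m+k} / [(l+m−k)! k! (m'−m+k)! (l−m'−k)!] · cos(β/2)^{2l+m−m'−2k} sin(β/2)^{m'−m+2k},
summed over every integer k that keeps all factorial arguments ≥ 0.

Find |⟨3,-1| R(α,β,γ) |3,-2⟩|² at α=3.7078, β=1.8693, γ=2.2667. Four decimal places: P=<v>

Split into d^3_{-1,-2}(β=1.8693) × two z-phases.
Half-angle: c=0.594100, s=0.804391. N=√(2·24·1·120)=75.894664
k∈{0,1} keeps every argument non-negative
  k=0: (−1)^1·75.8947/(24)·0.5941^5·0.8044^1 = -0.188263
  k=1: (−1)^2·75.8947/(12)·0.5941^3·0.8044^3 = +0.690257
d^3_{-1,-2}(1.8693) = -0.188263 +0.690257 = +0.501994
|D^3_{-1,-2}|² = |d^3_{-1,-2}(β)|² = (+0.501994)² = 0.251998 (the z-rotation phases have unit modulus)

P=0.2520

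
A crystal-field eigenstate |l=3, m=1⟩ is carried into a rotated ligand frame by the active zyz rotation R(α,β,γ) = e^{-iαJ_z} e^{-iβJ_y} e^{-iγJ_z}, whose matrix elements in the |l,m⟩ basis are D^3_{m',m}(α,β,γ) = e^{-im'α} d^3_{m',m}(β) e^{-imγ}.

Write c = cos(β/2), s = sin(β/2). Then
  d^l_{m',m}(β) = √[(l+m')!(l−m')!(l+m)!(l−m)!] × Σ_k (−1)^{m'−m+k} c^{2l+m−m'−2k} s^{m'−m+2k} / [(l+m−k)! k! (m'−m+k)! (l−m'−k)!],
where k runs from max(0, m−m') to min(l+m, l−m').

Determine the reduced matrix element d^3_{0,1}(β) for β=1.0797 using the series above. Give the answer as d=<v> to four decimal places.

d=0.0428

d^3_{0,1}(β=1.0797) via the finite sum:
c=cos(1.079700/2)=0.857786, s=sin(1.079700/2)=0.514007; N=√[6·6·24·2]=41.569219
Admissible k: 1..3 (factorial args all ≥0)
  k=1: (−1)^0·41.5692/(12)·0.8578^5·0.5140^1 = +0.826902
  k=2: (−1)^1·41.5692/(4)·0.8578^3·0.5140^3 = -0.890751
  k=3: (−1)^2·41.5692/(12)·0.8578^1·0.5140^5 = +0.106614
d^3_{0,1}(1.0797) = +0.826902 -0.890751 +0.106614 = +0.042766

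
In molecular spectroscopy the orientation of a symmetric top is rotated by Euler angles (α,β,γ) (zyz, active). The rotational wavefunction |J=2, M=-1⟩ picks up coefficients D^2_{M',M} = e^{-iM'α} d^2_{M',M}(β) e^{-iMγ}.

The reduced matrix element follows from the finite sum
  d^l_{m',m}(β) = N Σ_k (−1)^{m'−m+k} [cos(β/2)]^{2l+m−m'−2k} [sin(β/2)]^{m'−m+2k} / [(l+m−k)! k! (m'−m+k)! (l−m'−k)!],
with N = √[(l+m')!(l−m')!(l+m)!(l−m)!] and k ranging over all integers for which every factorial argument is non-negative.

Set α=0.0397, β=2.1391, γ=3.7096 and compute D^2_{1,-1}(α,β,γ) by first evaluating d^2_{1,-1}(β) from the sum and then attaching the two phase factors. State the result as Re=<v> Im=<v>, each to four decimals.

First d^2_{1,-1}(β=2.1391), then the phase factors e^{-i(1)α} and e^{-i(-1)γ}:
Half-angle: c=0.480519, s=0.876984. N=√(6·1·1·6)=6.000000
Admissible k: 0..1 (factorial args all ≥0)
  k=0: (−1)^2·6.0000/(2)·0.4805^2·0.8770^2 = +0.532753
  k=1: (−1)^3·6.0000/(6)·0.4805^0·0.8770^4 = -0.591517
d^2_{1,-1}(2.1391) = +0.532753 -0.591517 = -0.058764
D = (+0.999212-0.039690i)·(-0.058764)·(-0.842975-0.537953i) = +0.050752+0.029621i

Re=0.0508 Im=0.0296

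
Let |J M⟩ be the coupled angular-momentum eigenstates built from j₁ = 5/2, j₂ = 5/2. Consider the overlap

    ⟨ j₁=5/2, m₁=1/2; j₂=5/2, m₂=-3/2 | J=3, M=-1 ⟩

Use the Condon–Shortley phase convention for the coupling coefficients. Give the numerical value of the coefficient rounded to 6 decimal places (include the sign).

√[7·2!3!3!/9! · 3!2!1!4!2!4!] = √(96/5)
  +(−1)^0/∏(0,2,2,1,1,2)! = 1/8  (running 1/8)
  +(−1)^1/∏(1,1,1,0,2,3)! = -1/12  (running 1/24)
⟨..|..⟩ = √(96/5)·(1/24) = +0.182574

+√(1/30) ≈ +0.182574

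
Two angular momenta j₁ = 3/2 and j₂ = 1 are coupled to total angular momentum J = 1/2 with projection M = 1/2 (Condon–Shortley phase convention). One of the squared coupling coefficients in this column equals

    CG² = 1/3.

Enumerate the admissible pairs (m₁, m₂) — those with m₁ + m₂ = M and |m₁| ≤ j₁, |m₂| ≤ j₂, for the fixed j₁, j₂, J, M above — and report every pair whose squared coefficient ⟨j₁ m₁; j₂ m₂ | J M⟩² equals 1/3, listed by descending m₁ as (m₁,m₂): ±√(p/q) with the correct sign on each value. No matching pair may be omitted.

Admissible pairs with m₁+m₂ = M = 1/2: (-1/2,1), (1/2,0), (3/2,-1)
  (m₁,m₂)=(3/2,-1): CG² = 1/2, CG = +√(1/2)
  (m₁,m₂)=(1/2,0): CG² = 1/3, CG = −√(1/3)   ← matches the target
  (m₁,m₂)=(-1/2,1): CG² = 1/6, CG = +√(1/6)
Pairs with CG² = 1/3: (1/2,0): −√(1/3)

(1/2,0): −√(1/3)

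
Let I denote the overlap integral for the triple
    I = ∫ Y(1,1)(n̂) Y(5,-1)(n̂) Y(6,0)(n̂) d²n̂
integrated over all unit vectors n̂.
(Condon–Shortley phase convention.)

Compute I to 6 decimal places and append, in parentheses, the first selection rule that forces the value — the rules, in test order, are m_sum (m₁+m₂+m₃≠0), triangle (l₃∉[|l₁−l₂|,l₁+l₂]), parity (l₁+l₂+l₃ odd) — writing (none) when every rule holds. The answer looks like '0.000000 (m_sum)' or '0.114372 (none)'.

Rules hold: Σm=0, L=12 even, 4≤6≤6.
N = 3·11·13 = 429
Δ = 0!·2!·10!/13! = 1/858
Racah Σ t=0..0: t=0:+1/14400 = 1/14400
⇒ 3j(1 5 6; 0 0 0)² = 6/143, sgn +1
Racah Σ t=0..0: t=0:+1/34560 = 1/34560
⇒ 3j(1 5 6; 1 -1 0)² = 5/286, sgn +1
4πI² = N·(3j₀)²·(3jₘ)² = 45/143
I = +1·√(0.314685/4π) = 0.15824621
No selection rule forces the value: the integral is nonzero (none).

0.158246 (none)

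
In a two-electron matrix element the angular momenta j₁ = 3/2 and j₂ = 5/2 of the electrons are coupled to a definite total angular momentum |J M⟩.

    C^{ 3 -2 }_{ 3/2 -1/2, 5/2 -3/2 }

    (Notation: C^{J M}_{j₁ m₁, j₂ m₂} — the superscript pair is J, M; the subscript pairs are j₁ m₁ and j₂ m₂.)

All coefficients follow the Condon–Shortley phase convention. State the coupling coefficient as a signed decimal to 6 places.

triangle: 1!×2!×4!/8! = 48/40320
(j±m)!: 1!×2!×1!×4!×1!×5! = 5760
prefactor² = (2J+1)×Δ×N² = 48
  k=0: +1/(0!×1!×2!×1!×0!×3!) = 1/12
  k=1: −1/(1!×0!×1!×0!×1!×4!) = -1/24
Σ = 1/24  ⇒  CG² = 48×(1/24)² = 1/12
CG = +√(1/12) = +0.288675

+√(1/12) ≈ +0.288675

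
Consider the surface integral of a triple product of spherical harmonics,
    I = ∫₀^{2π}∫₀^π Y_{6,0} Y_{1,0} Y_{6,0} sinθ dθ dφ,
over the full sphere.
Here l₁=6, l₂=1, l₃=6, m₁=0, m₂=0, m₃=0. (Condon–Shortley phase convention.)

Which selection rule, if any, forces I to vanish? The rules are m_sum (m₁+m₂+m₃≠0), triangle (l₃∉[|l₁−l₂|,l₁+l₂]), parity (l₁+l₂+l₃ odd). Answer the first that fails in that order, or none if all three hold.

azimuthal sum: 0 + 0 + 0 = 0  ✓
5 ≤ 6 ≤ 7 (triangle on l)  ✓
L = 6 + 1 + 6 = 13 (odd)  ✗

parity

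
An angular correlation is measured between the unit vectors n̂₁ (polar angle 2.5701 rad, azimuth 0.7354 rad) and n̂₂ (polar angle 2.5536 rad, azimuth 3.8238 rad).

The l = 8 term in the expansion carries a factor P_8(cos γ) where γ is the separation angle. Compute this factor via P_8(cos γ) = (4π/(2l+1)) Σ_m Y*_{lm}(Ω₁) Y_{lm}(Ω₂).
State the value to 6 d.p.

-0.266792

Expand P_8 via completeness: Σ_{m} conj(Y_{8,m}) at Ω₁ times Y_{8,m} at Ω₂ —
  [-8]  conj(Y_{8,-8})(Ω₁) = +0.003478-0.001470i ; Y_{8,-8}(Ω₂) = +0.003133+0.003395i ; Δ = +0.000016+0.000007i
  [-7]  conj(Y_{8,-7})(Ω₁) = -0.009906+0.021295i ; Y_{8,-7}(Ω₂) = +0.001747+0.027662i ; Δ = -0.000606-0.000237i
  [-6]  conj(Y_{8,-6})(Ω₁) = -0.026772-0.086550i ; Y_{8,-6}(Ω₂) = -0.059715+0.083797i ; Δ = +0.008851+0.002925i
  [-5]  conj(Y_{8,-5})(Ω₁) = +0.207281+0.122960i ; Y_{8,-5}(Ω₂) = -0.252906+0.069843i ; Δ = -0.061010-0.016620i
  [-4]  conj(Y_{8,-4})(Ω₁) = -0.429559+0.087073i ; Y_{8,-4}(Ω₂) = -0.415235-0.181840i ; Δ = +0.194201+0.041955i
  [-3]  conj(Y_{8,-3})(Ω₁) = +0.284612-0.385954i ; Y_{8,-3}(Ω₂) = -0.209805-0.407138i ; Δ = -0.216850-0.034901i
  [-2]  conj(Y_{8,-2})(Ω₁) = +0.013262+0.132180i ; Y_{8,-2}(Ω₂) = +0.015411-0.073607i ; Δ = +0.009934+0.001061i
  [-1]  conj(Y_{8,-1})(Ω₁) = +0.272066+0.246135i ; Y_{8,-1}(Ω₂) = -0.303337+0.246406i ; Δ = -0.143177-0.007623i
  [+0]  conj(Y_{8,0})(Ω₁) = -0.265456-0.000000i ; Y_{8,0}(Ω₂) = -0.212325+0.000000i ; Δ = +0.056363+0.000000i
  [+1]  conj(Y_{8,1})(Ω₁) = -0.272066+0.246135i ; Y_{8,1}(Ω₂) = +0.303337+0.246406i ; Δ = -0.143177+0.007623i
  [+2]  conj(Y_{8,2})(Ω₁) = +0.013262-0.132180i ; Y_{8,2}(Ω₂) = +0.015411+0.073607i ; Δ = +0.009934-0.001061i
  [+3]  conj(Y_{8,3})(Ω₁) = -0.284612-0.385954i ; Y_{8,3}(Ω₂) = +0.209805-0.407138i ; Δ = -0.216850+0.034901i
  [+4]  conj(Y_{8,4})(Ω₁) = -0.429559-0.087073i ; Y_{8,4}(Ω₂) = -0.415235+0.181840i ; Δ = +0.194201-0.041955i
  [+5]  conj(Y_{8,5})(Ω₁) = -0.207281+0.122960i ; Y_{8,5}(Ω₂) = +0.252906+0.069843i ; Δ = -0.061010+0.016620i
  [+6]  conj(Y_{8,6})(Ω₁) = -0.026772+0.086550i ; Y_{8,6}(Ω₂) = -0.059715-0.083797i ; Δ = +0.008851-0.002925i
  [+7]  conj(Y_{8,7})(Ω₁) = +0.009906+0.021295i ; Y_{8,7}(Ω₂) = -0.001747+0.027662i ; Δ = -0.000606+0.000237i
  [+8]  conj(Y_{8,8})(Ω₁) = +0.003478+0.001470i ; Y_{8,8}(Ω₂) = +0.003133-0.003395i ; Δ = +0.000016-0.000007i
Σ over m = -0.360920+0.000000i; ×(4π/17) → -0.266792+0.000000i. Real part: -0.266792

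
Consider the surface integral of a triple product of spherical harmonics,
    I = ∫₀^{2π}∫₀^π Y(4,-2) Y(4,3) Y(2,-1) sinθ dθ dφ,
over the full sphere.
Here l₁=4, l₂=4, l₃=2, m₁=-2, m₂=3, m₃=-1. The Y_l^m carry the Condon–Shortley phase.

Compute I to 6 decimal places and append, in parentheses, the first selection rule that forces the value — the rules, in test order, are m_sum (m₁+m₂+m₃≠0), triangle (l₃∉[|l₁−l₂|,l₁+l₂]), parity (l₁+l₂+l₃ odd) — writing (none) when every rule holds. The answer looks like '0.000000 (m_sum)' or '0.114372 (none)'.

m-sum 0 ✓  L=10 even ✓  0≤2≤8 ✓
Π(2lᵢ+1) = 9×9×5 = 405
triangle coeff Δ(4,4,2) = 1/13860
Σ_t [2,4]: t=2:+1/192 t=3:−1/36 t=4:+1/192 = -5/288
(3j)²=20/693 [(4 4 2; 0 0 0)], sign=-1
Σ_t [5,6]: t=5:−1/240 t=6:+1/1440 = -1/288
(3j)²=5/132 [(4 4 2; -2 3 -1)], sign=+1
⇒ 4πI² = 375/847
I = (-1)√(375/847/(4π)) = -0.18770204
No selection rule forces the value: the integral is nonzero (none).

-0.187702 (none)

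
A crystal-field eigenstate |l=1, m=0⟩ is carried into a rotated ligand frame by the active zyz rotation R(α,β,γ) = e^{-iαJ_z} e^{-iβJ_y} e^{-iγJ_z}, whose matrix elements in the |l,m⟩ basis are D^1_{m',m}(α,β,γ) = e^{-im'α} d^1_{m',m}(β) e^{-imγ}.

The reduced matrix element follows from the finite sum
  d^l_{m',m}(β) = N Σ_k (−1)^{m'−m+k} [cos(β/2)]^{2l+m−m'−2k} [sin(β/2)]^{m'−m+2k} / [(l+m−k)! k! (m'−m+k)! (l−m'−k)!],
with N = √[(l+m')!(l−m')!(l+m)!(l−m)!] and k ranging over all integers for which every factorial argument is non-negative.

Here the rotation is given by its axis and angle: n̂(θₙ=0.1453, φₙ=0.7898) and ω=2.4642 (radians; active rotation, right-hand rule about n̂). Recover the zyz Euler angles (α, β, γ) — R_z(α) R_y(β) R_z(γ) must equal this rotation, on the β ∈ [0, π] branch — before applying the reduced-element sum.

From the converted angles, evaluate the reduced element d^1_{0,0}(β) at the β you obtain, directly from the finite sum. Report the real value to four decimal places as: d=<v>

Axis–angle → zyz. n̂ = (sinθₙcosφₙ, sinθₙsinφₙ, cosθₙ) = (+0.101930, +0.102831, +0.989463), ω = 2.4642.
R = I cosω + sinω [n̂]ₓ + (1−cosω) n̂n̂ᵀ gives
  R = [-0.760724, -0.601510, +0.243894; +0.638808, -0.760396, +0.117144; +0.114993, +0.244916, +0.962701]
β = atan2(√(R₁₃²+R₂₃²), R₃₃) = 0.273983; α = atan2(R₂₃, R₁₃) mod 2π = 0.447770; γ = atan2(R₃₂, −R₃₁) mod 2π = 2.009763
d^1_{0,0}(β=0.2740) via the finite sum:
With c≡cos(β/2)=0.990631 and s≡sin(β/2)=0.136564, N=[1·1·1·1]^{1/2}=1.000000
k: max(0,(0)−(0))=0 … min(1+(0),1−(0))=1
  k=0: (−1)^0·1.0000/(1)·0.9906^2·0.1366^0 = +0.981350
  k=1: (−1)^1·1.0000/(1)·0.9906^0·0.1366^2 = -0.018650
d^1_{0,0}(0.2740) = +0.981350 -0.018650 = +0.962701

d=0.9627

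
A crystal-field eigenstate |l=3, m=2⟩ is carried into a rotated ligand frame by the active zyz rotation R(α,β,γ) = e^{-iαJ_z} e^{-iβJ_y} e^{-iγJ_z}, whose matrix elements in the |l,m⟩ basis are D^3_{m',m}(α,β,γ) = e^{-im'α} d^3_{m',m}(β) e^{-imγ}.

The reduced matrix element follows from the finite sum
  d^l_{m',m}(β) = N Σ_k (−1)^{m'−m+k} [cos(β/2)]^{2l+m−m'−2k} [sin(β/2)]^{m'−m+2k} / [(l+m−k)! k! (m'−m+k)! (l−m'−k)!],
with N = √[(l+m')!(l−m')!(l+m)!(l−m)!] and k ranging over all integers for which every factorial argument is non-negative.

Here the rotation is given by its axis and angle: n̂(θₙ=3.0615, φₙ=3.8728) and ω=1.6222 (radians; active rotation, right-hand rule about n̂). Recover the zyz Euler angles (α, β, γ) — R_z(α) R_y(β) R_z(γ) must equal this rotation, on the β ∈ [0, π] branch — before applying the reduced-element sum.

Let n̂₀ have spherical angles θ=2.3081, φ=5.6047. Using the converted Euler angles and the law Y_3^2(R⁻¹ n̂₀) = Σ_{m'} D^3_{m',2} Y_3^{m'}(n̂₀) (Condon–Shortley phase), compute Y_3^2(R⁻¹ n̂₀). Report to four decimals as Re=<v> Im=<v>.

Re=0.1713 Im=-0.3126

Axis–angle → zyz. n̂ = (sinθₙcosφₙ, sinθₙsinφₙ, cosθₙ) = (-0.059555, -0.053426, -0.996794), ω = 1.6222.
R = I cosω + sinω [n̂]ₓ + (1−cosω) n̂n̂ᵀ gives
  R = [-0.047652, +0.998823, +0.009058; -0.992132, -0.048380, +0.115467; +0.115770, -0.003485, +0.993270]
β = atan2(√(R₁₃²+R₂₃²), R₃₃) = 0.116083; α = atan2(R₂₃, R₁₃) mod 2π = 1.492507; γ = atan2(R₃₂, −R₃₁) mod 2π = 3.171685
Need the full column D^3_{m',2} for m'=−3..3 at α=1.4925, β=0.1161, γ=3.1717.
cos(β/2)=0.998316, sin(β/2)=0.058009
d^3_{-3,2}: single k=5 term ⇒ +0.000002;  D = -0.000000-0.000002i
d^3_{-2,2}: k∈[4..5] ⇒ +0.000056 -0.000000 = +0.000056;  D = -0.000055+0.000012i
d^3_{-1,2}: k∈[3..4] ⇒ +0.001228 -0.000002 = +0.001226;  D = +0.000169+0.001215i
d^3_{0,2}: k∈[2..3] ⇒ +0.018307 -0.000062 = +0.018245;  D = +0.018212-0.001097i
d^3_{1,2}: k∈[1..2] ⇒ +0.181900 -0.001228 = +0.180672;  D = +0.003271-0.180642i
d^3_{2,2}: k∈[0..1] ⇒ +0.989939 -0.016712 = +0.973227;  D = -0.968709-0.093668i
d^3_{3,2}: single k=0 term ⇒ -0.140899;  D = +0.024488-0.138755i
Y_3^{m'}(θ=2.3081,φ=5.6047) and Σ D·Y over m':
  (-0.0000-0.0000i)·(-0.0759+0.1513i)  (-0.0001+0.0000i)·(-0.0799-0.3680i)  (+0.0002+0.0012i)·(+0.2347+0.1892i)  (+0.0182-0.0011i)·(+0.1857+0.0000i)  (+0.0033-0.1806i)·(-0.2347+0.1892i)  (-0.9687-0.0937i)·(-0.0799+0.3680i)  (+0.0245-0.1388i)·(+0.0759+0.1513i)
Y_3^2(R⁻¹ n̂) = +0.171326-0.312635i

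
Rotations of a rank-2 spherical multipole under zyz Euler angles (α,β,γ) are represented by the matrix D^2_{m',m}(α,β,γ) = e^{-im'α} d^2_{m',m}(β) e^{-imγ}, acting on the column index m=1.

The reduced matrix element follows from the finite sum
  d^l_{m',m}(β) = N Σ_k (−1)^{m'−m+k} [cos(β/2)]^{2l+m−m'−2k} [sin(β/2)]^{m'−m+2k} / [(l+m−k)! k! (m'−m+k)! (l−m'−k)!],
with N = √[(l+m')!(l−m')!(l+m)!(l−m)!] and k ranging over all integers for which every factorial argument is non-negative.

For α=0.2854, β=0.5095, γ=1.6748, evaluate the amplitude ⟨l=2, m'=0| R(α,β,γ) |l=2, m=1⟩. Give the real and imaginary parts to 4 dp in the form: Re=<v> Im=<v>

Split into d^2_{0,1}(β=0.5095) × two z-phases.
Half-angle: c=0.967726, s=0.252003. N=√(2·2·6·1)=4.898979
k: max(0,(1)−(0))=1 … min(2+(1),2−(0))=2
  k=1: (−1)^0·4.8990/(2)·0.9677^3·0.2520^1 = +0.559422
  k=2: (−1)^1·4.8990/(2)·0.9677^1·0.2520^3 = -0.037936
d^2_{0,1}(0.5095) = +0.559422 -0.037936 = +0.521487
Attach z-rotation phases: D = e^{-i(0)(0.2854)}·(+0.521487)·e^{-i(1)(1.6748)} = -0.054139-0.518669i

Re=-0.0541 Im=-0.5187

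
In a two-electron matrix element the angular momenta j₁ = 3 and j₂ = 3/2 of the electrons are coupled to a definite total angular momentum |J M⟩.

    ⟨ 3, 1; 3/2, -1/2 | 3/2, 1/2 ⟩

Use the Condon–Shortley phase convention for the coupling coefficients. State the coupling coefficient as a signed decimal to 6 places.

−√(12/35) ≈ -0.585540

√[4·3!3!0!/7! · 4!2!1!2!2!1!] = √(192/35)
  +(−1)^1/∏(1,2,1,0,2,0)! = -1/4  (running -1/4)
⟨..|..⟩ = √(192/35)·(-1/4) = -0.585540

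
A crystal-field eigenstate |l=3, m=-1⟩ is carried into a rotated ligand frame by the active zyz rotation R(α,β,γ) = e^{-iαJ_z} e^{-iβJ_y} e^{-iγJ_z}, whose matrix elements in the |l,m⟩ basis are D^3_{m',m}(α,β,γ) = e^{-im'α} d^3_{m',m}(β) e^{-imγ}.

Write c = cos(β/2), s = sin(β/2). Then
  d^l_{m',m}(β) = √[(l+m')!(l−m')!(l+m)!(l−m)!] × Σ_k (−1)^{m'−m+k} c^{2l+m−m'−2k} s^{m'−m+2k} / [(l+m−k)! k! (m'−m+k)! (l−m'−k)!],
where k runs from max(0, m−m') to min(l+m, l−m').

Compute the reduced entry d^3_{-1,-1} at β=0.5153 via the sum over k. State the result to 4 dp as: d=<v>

d=0.3871

d^3_{-1,-1}(β=0.5153) via the finite sum:
With c≡cos(β/2)=0.966991 and s≡sin(β/2)=0.254809, N=[2·24·2·24]^{1/2}=48.000000
k∈{0,1,2} keeps every argument non-negative
  k=0: (−1)^0·48.0000/(48)·0.9670^6·0.2548^0 = +0.817590
  k=1: (−1)^1·48.0000/(6)·0.9670^4·0.2548^2 = -0.454161
  k=2: (−1)^2·48.0000/(8)·0.9670^2·0.2548^4 = +0.023651
d^3_{-1,-1}(0.5153) = +0.817590 -0.454161 +0.023651 = +0.387081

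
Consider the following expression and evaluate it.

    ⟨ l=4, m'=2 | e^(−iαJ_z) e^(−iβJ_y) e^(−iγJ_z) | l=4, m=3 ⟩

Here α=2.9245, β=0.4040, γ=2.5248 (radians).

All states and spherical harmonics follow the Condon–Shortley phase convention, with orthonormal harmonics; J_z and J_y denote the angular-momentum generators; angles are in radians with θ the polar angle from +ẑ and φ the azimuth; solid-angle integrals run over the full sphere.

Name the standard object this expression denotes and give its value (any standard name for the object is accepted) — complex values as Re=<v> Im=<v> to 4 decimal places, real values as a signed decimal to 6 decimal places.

This is a Wigner D-matrix element — the rotation-matrix element ⟨l m'| R(α,β,γ) |l m⟩ in the angular-momentum basis.
D^4_{2,3}(2.9245,0.4040,2.5248) = e^{-i·2·2.9245}·d^4_{2,3}(0.4040)·e^{-i·3·2.5248}. Compute d first:
c=cos(0.404000/2)=0.979667, s=sin(0.404000/2)=0.200629; N=√[720·2·5040·1]=2693.993318
k: max(0,(3)−(2))=1 … min(4+(3),4−(2))=2
  k=1: (−1)^0·2693.9933/(720)·0.9797^7·0.2006^1 = +0.650142
  k=2: (−1)^1·2693.9933/(240)·0.9797^5·0.2006^3 = -0.081801
d^4_{2,3}(0.4040) = +0.650142 -0.081801 = +0.568341
Attach z-rotation phases: D = e^{-i(2)(2.9245)}·(+0.568341)·e^{-i(3)(2.5248)} = +0.372085-0.429609i

Wigner D-matrix element, Re=0.3721 Im=-0.4296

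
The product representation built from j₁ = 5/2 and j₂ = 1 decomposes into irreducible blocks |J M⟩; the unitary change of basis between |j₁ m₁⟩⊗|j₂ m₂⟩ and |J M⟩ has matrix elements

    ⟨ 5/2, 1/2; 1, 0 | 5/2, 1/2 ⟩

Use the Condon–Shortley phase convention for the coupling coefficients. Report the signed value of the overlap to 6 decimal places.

√[6·1!4!1!/7! · 3!2!1!1!3!2!] = √(144/35)
  +(−1)^0/∏(0,1,2,1,2,0)! = 1/4  (running 1/4)
  +(−1)^1/∏(1,0,1,0,3,1)! = -1/6  (running 1/12)
⟨..|..⟩ = √(144/35)·(1/12) = +0.169031

+√(1/35) = +0.169031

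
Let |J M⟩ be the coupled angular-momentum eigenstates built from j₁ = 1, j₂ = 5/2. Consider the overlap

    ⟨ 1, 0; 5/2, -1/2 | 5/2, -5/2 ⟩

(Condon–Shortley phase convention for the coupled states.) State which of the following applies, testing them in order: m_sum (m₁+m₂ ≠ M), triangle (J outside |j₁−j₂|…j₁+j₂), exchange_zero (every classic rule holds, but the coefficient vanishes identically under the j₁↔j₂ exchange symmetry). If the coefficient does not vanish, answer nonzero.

m-sum: m₁+m₂ = 0+(-1/2) = -1/2, M = -5/2  ✗ ⇒ coefficient is 0

m_sum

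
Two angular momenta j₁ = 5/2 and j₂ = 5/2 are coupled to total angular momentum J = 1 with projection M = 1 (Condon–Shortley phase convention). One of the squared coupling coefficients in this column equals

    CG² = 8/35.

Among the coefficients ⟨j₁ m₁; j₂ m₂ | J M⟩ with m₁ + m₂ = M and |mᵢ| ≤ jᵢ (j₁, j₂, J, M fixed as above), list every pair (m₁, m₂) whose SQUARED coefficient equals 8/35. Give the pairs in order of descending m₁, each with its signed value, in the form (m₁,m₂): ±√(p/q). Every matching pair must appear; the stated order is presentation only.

(3/2,-1/2): −√(8/35); (-1/2,3/2): −√(8/35)

Admissible pairs with m₁+m₂ = M = 1: (-3/2,5/2), (-1/2,3/2), (1/2,1/2), (3/2,-1/2), (5/2,-3/2)
  (m₁,m₂)=(5/2,-3/2): CG² = 1/7, CG = +√(1/7)
  (m₁,m₂)=(3/2,-1/2): CG² = 8/35, CG = −√(8/35)   ← matches the target
  (m₁,m₂)=(1/2,1/2): CG² = 9/35, CG = +√(9/35)
  (m₁,m₂)=(-1/2,3/2): CG² = 8/35, CG = −√(8/35)   ← matches the target
  (m₁,m₂)=(-3/2,5/2): CG² = 1/7, CG = +√(1/7)
Pairs with CG² = 8/35: (3/2,-1/2): −√(8/35); (-1/2,3/2): −√(8/35)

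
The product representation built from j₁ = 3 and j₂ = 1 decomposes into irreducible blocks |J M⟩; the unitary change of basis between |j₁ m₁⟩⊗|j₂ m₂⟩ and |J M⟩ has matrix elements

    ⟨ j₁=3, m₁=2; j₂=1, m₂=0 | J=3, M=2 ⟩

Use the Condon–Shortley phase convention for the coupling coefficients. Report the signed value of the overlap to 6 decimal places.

+√(1/3) = +0.577350

triangle: 1!*5!*1!/8! = 120/40320
(j±m)!: 5!*1!*1!*1!*5!*1! = 14400
prefactor² = (2J+1)*Δ*N² = 300
  k=0: +1/(0!*1!*1!*1!*4!*0!) = 1/24
  k=1: −1/(1!*0!*0!*0!*5!*1!) = -1/120
Σ = 1/30  ⇒  CG² = 300*(1/30)² = 1/3
CG = +√(1/3) = +0.577350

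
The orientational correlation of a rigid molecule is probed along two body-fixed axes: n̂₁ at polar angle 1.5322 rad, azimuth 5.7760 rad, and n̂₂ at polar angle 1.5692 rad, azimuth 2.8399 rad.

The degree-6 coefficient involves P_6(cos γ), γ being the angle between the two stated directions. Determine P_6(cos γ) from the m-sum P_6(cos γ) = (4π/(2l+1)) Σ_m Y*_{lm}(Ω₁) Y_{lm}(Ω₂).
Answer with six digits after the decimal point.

0.589445

Expand P_6 via completeness: Σ_{m} conj(Y_{6,m}) at Ω₁ times Y_{6,m} at Ω₂ —
  m=-6: (-0.47860 - 0.04729j) × (-0.11453 + 0.46931j) = 0.07701 - 0.21919j  (running Σ = 0.07701 - 0.21919j)
  m=-5: (-0.05289 - 0.03663j) × (-0.00017 - 0.00267j) = -0.00009 + 0.00015j  (running Σ = 0.07692 - 0.21905j)
  m=-4: (0.15469 + 0.31384j) × (-0.12702 - 0.33339j) = 0.08498 - 0.09144j  (running Σ = 0.16190 - 0.31049j)
  m=-3: (-0.00368 + 0.07474j) × (0.00193 + 0.00245j) = -0.00019 + 0.00013j  (running Σ = 0.16171 - 0.31035j)
  m=-2: (0.16717 - 0.26877j) × (0.26817 + 0.18480j) = 0.09450 - 0.04118j  (running Σ = 0.25621 - 0.35153j)
  m=-1: (0.06881 - 0.03823j) × (-0.00314 - 0.00098j) = -0.00025 + 0.00005j  (running Σ = 0.25595 - 0.35148j)
  m=0: (-0.30795 + 0.00000j) × (-0.31783 + 0.00000j) = 0.09788 + 0.00000j  (running Σ = 0.35383 - 0.35148j)
  m=1: (-0.06881 - 0.03823j) × (0.00314 - 0.00098j) = -0.00025 - 0.00005j  (running Σ = 0.35358 - 0.35153j)
  m=2: (0.16717 + 0.26877j) × (0.26817 - 0.18480j) = 0.09450 + 0.04118j  (running Σ = 0.44808 - 0.31035j)
  m=3: (0.00368 + 0.07474j) × (-0.00193 + 0.00245j) = -0.00019 - 0.00013j  (running Σ = 0.44789 - 0.31049j)
  m=4: (0.15469 - 0.31384j) × (-0.12702 + 0.33339j) = 0.08498 + 0.09144j  (running Σ = 0.53287 - 0.21905j)
  m=5: (0.05289 - 0.03663j) × (0.00017 - 0.00267j) = -0.00009 - 0.00015j  (running Σ = 0.53278 - 0.21919j)
  m=6: (-0.47860 + 0.04729j) × (-0.11453 - 0.46931j) = 0.07701 + 0.21919j  (running Σ = 0.60978 + 0.00000j)
Σ over m = 0.60978 + 0.00000j; ×(4π/13) → 0.58944 + 0.00000j. Real part: 0.589445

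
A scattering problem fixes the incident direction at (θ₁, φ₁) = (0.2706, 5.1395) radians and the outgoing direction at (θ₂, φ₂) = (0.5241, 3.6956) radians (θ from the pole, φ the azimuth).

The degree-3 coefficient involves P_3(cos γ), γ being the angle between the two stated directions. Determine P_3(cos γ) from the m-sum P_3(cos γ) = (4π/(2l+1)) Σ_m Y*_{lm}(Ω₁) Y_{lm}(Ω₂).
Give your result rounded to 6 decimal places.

0.265021

Summing Y*_{l m}(θ₁,φ₁)·Y_{l m}(θ₂,φ₂) over m ∈ [−3, 3]; prefactor 4π/(2·3+1) = 1.795196:
  m=-3: Y*=-0.00764 + 0.00227j  Y=0.00476 + 0.05207j  product -0.00015 - 0.00039j
  m=-2: Y*=-0.04622 - 0.05306j  Y=0.09892 - 0.19828j  product -0.01509 + 0.00391j
  m=-1: Y*=0.13036 - 0.28642j  Y=-0.37793 + 0.23380j  product 0.01770 + 0.13873j
  m=+0: Y*=0.59072 + 0.00000j  Y=0.24161 + 0.00000j  product 0.14273 + 0.00000j
  m=+1: Y*=-0.13036 - 0.28642j  Y=0.37793 + 0.23380j  product 0.01770 - 0.13873j
  m=+2: Y*=-0.04622 + 0.05306j  Y=0.09892 + 0.19828j  product -0.01509 - 0.00391j
  m=+3: Y*=0.00764 + 0.00227j  Y=-0.00476 + 0.05207j  product -0.00015 + 0.00039j
Accumulated sum 0.14763 - 0.00000j; after 4π/(2l+1) scaling, 0.26502 - 0.00000j ⇒ P_3 = 0.265021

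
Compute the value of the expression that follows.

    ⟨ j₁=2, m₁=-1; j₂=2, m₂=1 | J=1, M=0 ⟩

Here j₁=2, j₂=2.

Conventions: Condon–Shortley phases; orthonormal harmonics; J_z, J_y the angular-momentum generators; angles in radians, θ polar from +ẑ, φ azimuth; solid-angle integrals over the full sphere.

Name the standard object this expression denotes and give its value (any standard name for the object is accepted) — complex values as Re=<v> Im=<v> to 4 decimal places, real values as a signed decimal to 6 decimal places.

Clebsch–Gordan coefficient, +√(1/10) ≈ +0.316228

This is a Clebsch–Gordan (vector-coupling) coefficient.
√[3·3!1!1!/6! · 1!3!3!1!1!1!] = √(9/10)
  +(−1)^2/∏(2,1,1,1,0,0)! = 1/2  (running 1/2)
  +(−1)^3/∏(3,0,0,0,1,1)! = -1/6  (running 1/3)
⟨..|..⟩ = √(9/10)·(1/3) = +0.316228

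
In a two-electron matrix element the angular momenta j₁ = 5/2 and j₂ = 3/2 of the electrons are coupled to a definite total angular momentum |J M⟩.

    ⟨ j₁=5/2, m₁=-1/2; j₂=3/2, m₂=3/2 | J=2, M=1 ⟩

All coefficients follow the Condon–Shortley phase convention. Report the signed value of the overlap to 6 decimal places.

+√(9/28) = +0.566947

triangle: 2!*3!*1!/7! = 12/5040
(j±m)!: 2!*3!*3!*0!*3!*1! = 432
prefactor² = (2J+1)*Δ*N² = 36/7
  k=2: +1/(2!*0!*1!*1!*2!*0!) = 1/4
Σ = 1/4  ⇒  CG² = 36/7*(1/4)² = 9/28
CG = +√(9/28) = +0.566947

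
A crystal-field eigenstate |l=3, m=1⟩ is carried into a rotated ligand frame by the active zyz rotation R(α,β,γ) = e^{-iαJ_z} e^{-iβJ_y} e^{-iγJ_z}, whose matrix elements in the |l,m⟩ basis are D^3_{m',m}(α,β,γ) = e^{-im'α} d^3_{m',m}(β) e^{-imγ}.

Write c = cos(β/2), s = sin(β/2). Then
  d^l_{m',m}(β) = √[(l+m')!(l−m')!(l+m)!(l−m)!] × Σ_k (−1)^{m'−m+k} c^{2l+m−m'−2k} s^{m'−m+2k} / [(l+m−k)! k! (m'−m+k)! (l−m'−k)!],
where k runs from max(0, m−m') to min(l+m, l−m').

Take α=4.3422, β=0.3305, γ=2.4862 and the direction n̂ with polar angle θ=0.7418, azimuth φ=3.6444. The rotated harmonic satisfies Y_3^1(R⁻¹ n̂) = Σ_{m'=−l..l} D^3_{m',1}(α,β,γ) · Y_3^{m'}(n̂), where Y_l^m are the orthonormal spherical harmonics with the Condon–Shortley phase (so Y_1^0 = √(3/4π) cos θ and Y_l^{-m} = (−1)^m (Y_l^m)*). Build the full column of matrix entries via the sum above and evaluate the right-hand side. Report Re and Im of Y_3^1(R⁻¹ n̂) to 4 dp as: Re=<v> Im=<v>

Need the full column D^3_{m',1} for m'=−3..3 at α=4.3422, β=0.3305, γ=2.4862.
cos(β/2)=0.986377, sin(β/2)=0.164499
d^3_{-3,1}: single k=4 term ⇒ +0.002759;  D = -0.001213-0.002478i
d^3_{-2,1}: k∈[3..4] ⇒ +0.027018 -0.000376 = +0.026642;  D = +0.026546-0.002261i
d^3_{-1,1}: k∈[2..4] ⇒ +0.153691 -0.005699 +0.000020 = +0.148012;  D = -0.041644+0.142033i
d^3_{0,1}: k∈[1..3] ⇒ +0.532070 -0.044395 +0.000412 = +0.488087;  D = -0.386960-0.297475i
d^3_{1,1}: k∈[0..2] ⇒ +0.920997 -0.204922 +0.004275 = +0.720350;  D = +0.615911-0.373575i
d^3_{2,1}: k∈[0..1] ⇒ -0.485711 +0.027018 = -0.458694;  D = -0.079874-0.451686i
d^3_{3,1}: single k=0 term ⇒ +0.099207;  D = -0.097324-0.019239i
Y_3^{m'}(θ=0.7418,φ=3.6444) and Σ D·Y over m':
  (-0.0012-0.0025i)·(-0.0080+0.1284i)  (+0.0265-0.0023i)·(+0.1842-0.2904i)  (-0.0416+0.1420i)·(-0.3286+0.1807i)  (-0.3870-0.2975i)·(-0.0777+0.0000i)  (+0.6159-0.3736i)·(+0.3286+0.1807i)  (-0.0799-0.4517i)·(+0.1842+0.2904i)  (-0.0973-0.0192i)·(+0.0080+0.1284i)
Y_3^1(R⁻¹ n̂) = +0.410723-0.169866i

Re=0.4107 Im=-0.1699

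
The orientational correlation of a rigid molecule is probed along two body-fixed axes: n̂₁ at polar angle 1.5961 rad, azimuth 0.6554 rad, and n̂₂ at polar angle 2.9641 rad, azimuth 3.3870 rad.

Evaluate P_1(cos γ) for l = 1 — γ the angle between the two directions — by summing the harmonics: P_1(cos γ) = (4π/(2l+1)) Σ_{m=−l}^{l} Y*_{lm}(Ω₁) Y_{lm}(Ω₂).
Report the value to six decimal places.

Addition theorem: P_1(cos γ) = (4π/3) Σ_m Y*_{lm}(Ω₁) Y_{lm}(Ω₂), m = −1…1:
  m=-1: (0.273822, 0.210503) × (-0.059174, 0.014820) = (-0.019323, -0.008398)  (running Σ = (-0.019323, -0.008398))
  m=0: (-0.012362, -0.000000) × (-0.480926, 0.000000) = (0.005945, 0.000000)  (running Σ = (-0.013377, -0.008398))
  m=1: (-0.273822, 0.210503) × (0.059174, 0.014820) = (-0.019323, 0.008398)  (running Σ = (-0.032700, 0.000000))
Accumulated sum (-0.032700, 0.000000); after 4π/(2l+1) scaling, (-0.136974, 0.000000) ⇒ P_1 = -0.136974

-0.136974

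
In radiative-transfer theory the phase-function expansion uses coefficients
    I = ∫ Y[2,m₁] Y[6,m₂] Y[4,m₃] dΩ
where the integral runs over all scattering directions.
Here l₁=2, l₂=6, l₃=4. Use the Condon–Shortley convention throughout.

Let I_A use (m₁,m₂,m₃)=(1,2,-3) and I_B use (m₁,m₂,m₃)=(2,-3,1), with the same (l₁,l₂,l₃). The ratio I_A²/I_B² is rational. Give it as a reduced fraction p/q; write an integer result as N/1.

Same 2,6,4: normalisation and zero-m 3j drop out of the ratio.
A: Δ: 4! 0! 8! / 13! → 1/6435; sum: t=1:−1/30240 = -1/30240; 3j²(2 6 4; 1 2 -3) = Δ·Π!·Σ² = 32/6435  (sign +1)
B: Δ: 4! 0! 8! / 13! → 1/6435; sum: t=0:+1/17280 = 1/17280; 3j²(2 6 4; 2 -3 1) = Δ·Π!·Σ² = 14/715  (sign -1)
I_A²/I_B² = (32/6435)/(14/715) = 16/63

16/63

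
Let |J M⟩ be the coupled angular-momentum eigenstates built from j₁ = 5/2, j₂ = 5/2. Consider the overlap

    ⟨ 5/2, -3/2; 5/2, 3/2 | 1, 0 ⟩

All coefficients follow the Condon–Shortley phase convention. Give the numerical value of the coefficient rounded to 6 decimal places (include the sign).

−√(9/70) ≈ -0.358569

j₁+j₂−J=4  J+j₁−j₂=1  J−j₁+j₂=1  j₁+j₂+J+1=7
(j₁±m₁, j₂±m₂, J±M) = (1,4,4,1,1,1)
P² = 288/35
sum k=3..4:
  [3] −1/6 = -1/6
  [4] +1/24 = 1/24
S = -1/8
C² = P²·S² = 9/70 ; C = -0.358569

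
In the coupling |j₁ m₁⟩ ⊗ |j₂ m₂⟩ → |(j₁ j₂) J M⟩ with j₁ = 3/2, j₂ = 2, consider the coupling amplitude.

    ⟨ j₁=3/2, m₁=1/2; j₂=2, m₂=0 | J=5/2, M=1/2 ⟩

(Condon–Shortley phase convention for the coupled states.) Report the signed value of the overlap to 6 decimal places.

+0.292770  (= +√(3/35))

triangle: 1!*2!*3!/7! = 12/5040
(j±m)!: 2!*1!*2!*2!*3!*2! = 96
prefactor² = (2J+1)*Δ*N² = 48/35
  k=0: +1/(0!*1!*1!*2!*1!*1!) = 1/2
  k=1: −1/(1!*0!*0!*1!*2!*2!) = -1/4
Σ = 1/4  ⇒  CG² = 48/35*(1/4)² = 3/35
CG = +√(3/35) = +0.292770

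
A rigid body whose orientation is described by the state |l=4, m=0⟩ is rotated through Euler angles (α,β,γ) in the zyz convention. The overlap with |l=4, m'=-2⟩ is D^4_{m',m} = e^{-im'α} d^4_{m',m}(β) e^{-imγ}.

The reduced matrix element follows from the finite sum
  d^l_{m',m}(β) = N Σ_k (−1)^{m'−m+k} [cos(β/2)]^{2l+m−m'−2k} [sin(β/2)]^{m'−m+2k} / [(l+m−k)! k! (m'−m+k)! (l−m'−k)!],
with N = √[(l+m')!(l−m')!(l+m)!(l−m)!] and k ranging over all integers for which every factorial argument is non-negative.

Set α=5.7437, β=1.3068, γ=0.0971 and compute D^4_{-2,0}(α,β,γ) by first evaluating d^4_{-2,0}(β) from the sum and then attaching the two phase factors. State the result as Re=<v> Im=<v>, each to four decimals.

Re=-0.0910 Im=0.1699

D^4_{-2,0}(5.7437,1.3068,0.0971) = e^{-i·-2·5.7437}·d^4_{-2,0}(1.3068)·e^{-i·0·0.0971}. Compute d first:
Half-angle: c=0.794022, s=0.607890. N=√(2·720·24·24)=910.735966
k∈{2,3,4} keeps every argument non-negative
  k=2: (−1)^0·910.7360/(96)·0.7940^6·0.6079^2 = +0.878546
  k=3: (−1)^1·910.7360/(36)·0.7940^4·0.6079^4 = -1.373150
  k=4: (−1)^2·910.7360/(96)·0.7940^2·0.6079^6 = +0.301810
d^4_{-2,0}(1.3068) = +0.878546 -1.373150 +0.301810 = -0.192794
Attach z-rotation phases: D = e^{-i(-2)(5.7437)}·(-0.192794)·e^{-i(0)(0.0971)} = -0.091044+0.169942i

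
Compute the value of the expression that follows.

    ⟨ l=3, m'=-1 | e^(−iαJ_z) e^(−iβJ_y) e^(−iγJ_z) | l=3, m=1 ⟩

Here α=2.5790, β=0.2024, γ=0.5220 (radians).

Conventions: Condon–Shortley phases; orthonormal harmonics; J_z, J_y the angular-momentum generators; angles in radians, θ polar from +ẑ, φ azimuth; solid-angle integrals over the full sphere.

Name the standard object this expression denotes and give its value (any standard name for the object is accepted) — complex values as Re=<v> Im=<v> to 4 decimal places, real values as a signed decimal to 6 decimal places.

Wigner D-matrix element, Re=-0.0276 Im=0.0523

This is a Wigner D-matrix element — the rotation-matrix element ⟨l m'| R(α,β,γ) |l m⟩ in the angular-momentum basis.
First d^3_{-1,1}(β=0.2024), then the phase factors e^{-i(-1)α} and e^{-i(1)γ}:
c=cos(0.202400/2)=0.994884, s=sin(0.202400/2)=0.101027; N=√[2·24·24·2]=48.000000
k: max(0,(1)−(-1))=2 … min(3+(1),3−(-1))=4
  k=2: (−1)^0·48.0000/(8)·0.9949^4·0.1010^2 = +0.059995
  k=3: (−1)^1·48.0000/(6)·0.9949^2·0.1010^4 = -0.000825
  k=4: (−1)^2·48.0000/(48)·0.9949^0·0.1010^6 = +0.000001
d^3_{-1,1}(0.2024) = +0.059995 -0.000825 +0.000001 = +0.059172
D = (-0.845875+0.533381i)·(+0.059172)·(+0.866824-0.498615i) = -0.027649+0.052314i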